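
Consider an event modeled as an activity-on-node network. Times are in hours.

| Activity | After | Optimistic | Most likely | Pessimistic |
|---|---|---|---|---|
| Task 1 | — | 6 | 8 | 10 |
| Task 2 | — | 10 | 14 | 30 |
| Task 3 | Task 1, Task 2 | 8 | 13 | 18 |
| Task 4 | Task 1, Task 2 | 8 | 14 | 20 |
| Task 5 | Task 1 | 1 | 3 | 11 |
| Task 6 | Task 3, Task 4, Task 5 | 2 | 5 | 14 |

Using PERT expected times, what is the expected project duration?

36 hours

te_Task 1 = (6 + 4·8 + 10)/6 = 48/6 = 8
te_Task 2 = (10 + 4·14 + 30)/6 = 96/6 = 16
te_Task 3 = (8 + 4·13 + 18)/6 = 78/6 = 13
te_Task 4 = (8 + 4·14 + 20)/6 = 84/6 = 14
te_Task 5 = (1 + 4·3 + 11)/6 = 24/6 = 4
te_Task 6 = (2 + 4·5 + 14)/6 = 36/6 = 6

Forward pass:
ES_Task 1 = 0; EF_Task 1 = 8
ES_Task 2 = 0; EF_Task 2 = 16
ES_Task 3 = max(EF_Task 1=8, EF_Task 2=16) = 16; EF_Task 3 = 16+13 = 29
ES_Task 4 = max(EF_Task 1=8, EF_Task 2=16) = 16; EF_Task 4 = 16+14 = 30
ES_Task 5 = 8; EF_Task 5 = 8+4 = 12
ES_Task 6 = max(EF_Task 3=29, EF_Task 4=30, EF_Task 5=12) = 30; EF_Task 6 = 30+6 = 36
Expected project duration μ = 36 hours. Critical path: Task 2 → Task 4 → Task 6.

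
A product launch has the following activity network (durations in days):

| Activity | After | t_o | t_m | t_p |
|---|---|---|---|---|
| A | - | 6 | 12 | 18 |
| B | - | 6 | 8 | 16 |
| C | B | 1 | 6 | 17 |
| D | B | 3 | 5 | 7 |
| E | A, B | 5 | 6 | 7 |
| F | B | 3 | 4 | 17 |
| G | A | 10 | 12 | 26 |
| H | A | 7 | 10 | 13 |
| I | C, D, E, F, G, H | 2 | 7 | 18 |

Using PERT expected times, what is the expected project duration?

te_A = (6 + 4·12 + 18)/6 = 72/6 = 12
te_B = (6 + 4·8 + 16)/6 = 54/6 = 9
te_C = (1 + 4·6 + 17)/6 = 42/6 = 7
te_D = (3 + 4·5 + 7)/6 = 30/6 = 5
te_E = (5 + 4·6 + 7)/6 = 36/6 = 6
te_F = (3 + 4·4 + 17)/6 = 36/6 = 6
te_G = (10 + 4·12 + 26)/6 = 84/6 = 14
te_H = (7 + 4·10 + 13)/6 = 60/6 = 10
te_I = (2 + 4·7 + 18)/6 = 48/6 = 8

Forward pass:
ES_A = 0; EF_A = 12
ES_B = 0; EF_B = 9
ES_C = 9; EF_C = 9+7 = 16
ES_D = 9; EF_D = 9+5 = 14
ES_E = max(EF_A=12, EF_B=9) = 12; EF_E = 12+6 = 18
ES_F = 9; EF_F = 9+6 = 15
ES_G = 12; EF_G = 12+14 = 26
ES_H = 12; EF_H = 12+10 = 22
ES_I = max(EF_C=16, EF_D=14, EF_E=18, EF_F=15, EF_G=26, EF_H=22) = 26; EF_I = 26+8 = 34
Expected project duration μ = 34 days. Critical path: A → G → I.

34 days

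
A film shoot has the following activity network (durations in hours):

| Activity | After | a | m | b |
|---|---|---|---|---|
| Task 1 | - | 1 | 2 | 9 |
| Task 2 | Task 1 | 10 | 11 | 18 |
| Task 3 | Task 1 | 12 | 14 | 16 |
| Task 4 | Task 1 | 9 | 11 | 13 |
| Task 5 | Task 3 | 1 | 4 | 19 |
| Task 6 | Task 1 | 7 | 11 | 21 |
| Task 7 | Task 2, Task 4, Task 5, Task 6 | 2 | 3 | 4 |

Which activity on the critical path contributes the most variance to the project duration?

Task 5

te_Task 1 = (1 + 4·2 + 9)/6 = 18/6 = 3; σ²_Task 1 = ((9−1)/6)² = 1.778
te_Task 2 = (10 + 4·11 + 18)/6 = 72/6 = 12; σ²_Task 2 = ((18−10)/6)² = 1.778
te_Task 3 = (12 + 4·14 + 16)/6 = 84/6 = 14; σ²_Task 3 = ((16−12)/6)² = 0.444
te_Task 4 = (9 + 4·11 + 13)/6 = 66/6 = 11; σ²_Task 4 = ((13−9)/6)² = 0.444
te_Task 5 = (1 + 4·4 + 19)/6 = 36/6 = 6; σ²_Task 5 = ((19−1)/6)² = 9.000
te_Task 6 = (7 + 4·11 + 21)/6 = 72/6 = 12; σ²_Task 6 = ((21−7)/6)² = 5.444
te_Task 7 = (2 + 4·3 + 4)/6 = 18/6 = 3; σ²_Task 7 = ((4−2)/6)² = 0.111

Forward pass:
ES_Task 1 = 0; EF_Task 1 = 3
ES_Task 2 = 3; EF_Task 2 = 3+12 = 15
ES_Task 3 = 3; EF_Task 3 = 3+14 = 17
ES_Task 4 = 3; EF_Task 4 = 3+11 = 14
ES_Task 5 = 17; EF_Task 5 = 17+6 = 23
ES_Task 6 = 3; EF_Task 6 = 3+12 = 15
ES_Task 7 = max(EF_Task 2=15, EF_Task 4=14, EF_Task 5=23, EF_Task 6=15) = 23; EF_Task 7 = 23+3 = 26
Expected project duration μ = 26 hours. Critical path: Task 1 → Task 3 → Task 5 → Task 7.

Variances on critical path: σ²_Task 1=1.778, σ²_Task 3=0.444, σ²_Task 5=9.000, σ²_Task 7=0.111.
Largest is σ²_Task 5 = 9.000.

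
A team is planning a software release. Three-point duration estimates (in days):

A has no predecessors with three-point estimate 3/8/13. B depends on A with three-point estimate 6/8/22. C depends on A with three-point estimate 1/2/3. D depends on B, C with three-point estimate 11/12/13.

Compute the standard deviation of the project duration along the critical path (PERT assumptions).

3.16 days

te_A = (3 + 4·8 + 13)/6 = 48/6 = 8; σ²_A = ((13−3)/6)² = 2.778
te_B = (6 + 4·8 + 22)/6 = 60/6 = 10; σ²_B = ((22−6)/6)² = 7.111
te_C = (1 + 4·2 + 3)/6 = 12/6 = 2; σ²_C = ((3−1)/6)² = 0.111
te_D = (11 + 4·12 + 13)/6 = 72/6 = 12; σ²_D = ((13−11)/6)² = 0.111

Forward pass:
ES_A = 0; EF_A = 8
ES_B = 8; EF_B = 8+10 = 18
ES_C = 8; EF_C = 8+2 = 10
ES_D = max(EF_B=18, EF_C=10) = 18; EF_D = 18+12 = 30
Expected project duration μ = 30 days. Critical path: A → B → D.

Variance along critical path = 2.778 + 7.111 + 0.111 = 10.000
σ = √10.000 = 3.162 days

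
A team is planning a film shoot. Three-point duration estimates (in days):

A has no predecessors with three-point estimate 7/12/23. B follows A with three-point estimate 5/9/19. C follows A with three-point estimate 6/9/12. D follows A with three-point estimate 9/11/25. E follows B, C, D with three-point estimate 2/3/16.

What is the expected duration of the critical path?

te_A = (7 + 4·12 + 23)/6 = 78/6 = 13
te_B = (5 + 4·9 + 19)/6 = 60/6 = 10
te_C = (6 + 4·9 + 12)/6 = 54/6 = 9
te_D = (9 + 4·11 + 25)/6 = 78/6 = 13
te_E = (2 + 4·3 + 16)/6 = 30/6 = 5

Forward pass:
ES_A = 0; EF_A = 13
ES_B = 13; EF_B = 13+10 = 23
ES_C = 13; EF_C = 13+9 = 22
ES_D = 13; EF_D = 13+13 = 26
ES_E = max(EF_B=23, EF_C=22, EF_D=26) = 26; EF_E = 26+5 = 31
Expected project duration μ = 31 days. Critical path: A → D → E.

31 days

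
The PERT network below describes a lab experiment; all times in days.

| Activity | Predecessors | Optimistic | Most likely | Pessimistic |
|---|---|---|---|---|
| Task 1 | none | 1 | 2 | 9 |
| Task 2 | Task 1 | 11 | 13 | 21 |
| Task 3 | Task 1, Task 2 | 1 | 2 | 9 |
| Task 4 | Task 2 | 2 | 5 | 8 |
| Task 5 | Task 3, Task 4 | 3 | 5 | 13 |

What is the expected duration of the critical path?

28 days

te_Task 1 = (1 + 4·2 + 9)/6 = 18/6 = 3
te_Task 2 = (11 + 4·13 + 21)/6 = 84/6 = 14
te_Task 3 = (1 + 4·2 + 9)/6 = 18/6 = 3
te_Task 4 = (2 + 4·5 + 8)/6 = 30/6 = 5
te_Task 5 = (3 + 4·5 + 13)/6 = 36/6 = 6

Forward pass:
ES_Task 1 = 0; EF_Task 1 = 3
ES_Task 2 = 3; EF_Task 2 = 3+14 = 17
ES_Task 3 = max(EF_Task 1=3, EF_Task 2=17) = 17; EF_Task 3 = 17+3 = 20
ES_Task 4 = 17; EF_Task 4 = 17+5 = 22
ES_Task 5 = max(EF_Task 3=20, EF_Task 4=22) = 22; EF_Task 5 = 22+6 = 28
Expected project duration μ = 28 days. Critical path: Task 1 → Task 2 → Task 4 → Task 5.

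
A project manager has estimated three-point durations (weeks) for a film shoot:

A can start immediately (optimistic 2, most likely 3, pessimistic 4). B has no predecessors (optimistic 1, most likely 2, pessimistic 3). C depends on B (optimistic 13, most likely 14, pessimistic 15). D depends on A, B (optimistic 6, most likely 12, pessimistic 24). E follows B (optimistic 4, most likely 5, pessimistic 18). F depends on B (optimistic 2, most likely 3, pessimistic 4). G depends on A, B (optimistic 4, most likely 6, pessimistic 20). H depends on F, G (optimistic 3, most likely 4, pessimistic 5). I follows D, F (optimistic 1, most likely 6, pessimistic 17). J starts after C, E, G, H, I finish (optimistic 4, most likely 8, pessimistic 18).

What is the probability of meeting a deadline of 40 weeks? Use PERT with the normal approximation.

te_A = (2 + 4·3 + 4)/6 = 18/6 = 3; σ²_A = ((4−2)/6)² = 0.111
te_B = (1 + 4·2 + 3)/6 = 12/6 = 2; σ²_B = ((3−1)/6)² = 0.111
te_C = (13 + 4·14 + 15)/6 = 84/6 = 14; σ²_C = ((15−13)/6)² = 0.111
te_D = (6 + 4·12 + 24)/6 = 78/6 = 13; σ²_D = ((24−6)/6)² = 9.000
te_E = (4 + 4·5 + 18)/6 = 42/6 = 7; σ²_E = ((18−4)/6)² = 5.444
te_F = (2 + 4·3 + 4)/6 = 18/6 = 3; σ²_F = ((4−2)/6)² = 0.111
te_G = (4 + 4·6 + 20)/6 = 48/6 = 8; σ²_G = ((20−4)/6)² = 7.111
te_H = (3 + 4·4 + 5)/6 = 24/6 = 4; σ²_H = ((5−3)/6)² = 0.111
te_I = (1 + 4·6 + 17)/6 = 42/6 = 7; σ²_I = ((17−1)/6)² = 7.111
te_J = (4 + 4·8 + 18)/6 = 54/6 = 9; σ²_J = ((18−4)/6)² = 5.444

Forward pass:
ES_A = 0; EF_A = 3
ES_B = 0; EF_B = 2
ES_C = 2; EF_C = 2+14 = 16
ES_D = max(EF_A=3, EF_B=2) = 3; EF_D = 3+13 = 16
ES_E = 2; EF_E = 2+7 = 9
ES_F = 2; EF_F = 2+3 = 5
ES_G = max(EF_A=3, EF_B=2) = 3; EF_G = 3+8 = 11
ES_H = max(EF_F=5, EF_G=11) = 11; EF_H = 11+4 = 15
ES_I = max(EF_D=16, EF_F=5) = 16; EF_I = 16+7 = 23
ES_J = max(EF_C=16, EF_E=9, EF_G=11, EF_H=15, EF_I=23) = 23; EF_J = 23+9 = 32
Expected project duration μ = 32 weeks. Critical path: A → D → I → J.

Variance along critical path = 0.111 + 9.000 + 7.111 + 5.444 = 21.667; σ = √21.667 = 4.655 weeks.
Z = (40 − 32) / 4.655 = 1.719
P(T ≤ 40) = Φ(1.719) ≈ 0.957

0.957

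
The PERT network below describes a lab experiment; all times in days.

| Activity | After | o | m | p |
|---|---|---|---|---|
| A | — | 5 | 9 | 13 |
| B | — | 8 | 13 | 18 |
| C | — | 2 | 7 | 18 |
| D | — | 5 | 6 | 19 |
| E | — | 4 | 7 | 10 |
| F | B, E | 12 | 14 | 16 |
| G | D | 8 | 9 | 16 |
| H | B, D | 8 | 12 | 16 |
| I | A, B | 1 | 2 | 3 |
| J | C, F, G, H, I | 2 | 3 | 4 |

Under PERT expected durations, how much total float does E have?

6 days

te_A = (5 + 4·9 + 13)/6 = 54/6 = 9
te_B = (8 + 4·13 + 18)/6 = 78/6 = 13
te_C = (2 + 4·7 + 18)/6 = 48/6 = 8
te_D = (5 + 4·6 + 19)/6 = 48/6 = 8
te_E = (4 + 4·7 + 10)/6 = 42/6 = 7
te_F = (12 + 4·14 + 16)/6 = 84/6 = 14
te_G = (8 + 4·9 + 16)/6 = 60/6 = 10
te_H = (8 + 4·12 + 16)/6 = 72/6 = 12
te_I = (1 + 4·2 + 3)/6 = 12/6 = 2
te_J = (2 + 4·3 + 4)/6 = 18/6 = 3

Forward pass:
ES_A = 0; EF_A = 9
ES_B = 0; EF_B = 13
ES_C = 0; EF_C = 8
ES_D = 0; EF_D = 8
ES_E = 0; EF_E = 7
ES_F = max(EF_B=13, EF_E=7) = 13; EF_F = 13+14 = 27
ES_G = 8; EF_G = 8+10 = 18
ES_H = max(EF_B=13, EF_D=8) = 13; EF_H = 13+12 = 25
ES_I = max(EF_A=9, EF_B=13) = 13; EF_I = 13+2 = 15
ES_J = max(EF_C=8, EF_F=27, EF_G=18, EF_H=25, EF_I=15) = 27; EF_J = 27+3 = 30
Expected project duration μ = 30 days. Critical path: B → F → J.

Backward pass:
LF_J = 30; LS_J = 30−3 = 27
LF_I = LS_J = 27; LS_I = 27−2 = 25
LF_H = LS_J = 27; LS_H = 27−12 = 15
LF_G = LS_J = 27; LS_G = 27−10 = 17
LF_F = LS_J = 27; LS_F = 27−14 = 13
LF_E = LS_F = 13; LS_E = 13−7 = 6
LF_D = min(LS_G=17, LS_H=15) = 15; LS_D = 15−8 = 7
LF_C = LS_J = 27; LS_C = 27−8 = 19
LF_B = min(LS_F=13, LS_H=15, LS_I=25) = 13; LS_B = 13−13 = 0
LF_A = LS_I = 25; LS_A = 25−9 = 16
Slack_E = LS_E − ES_E = 6 − 0 = 6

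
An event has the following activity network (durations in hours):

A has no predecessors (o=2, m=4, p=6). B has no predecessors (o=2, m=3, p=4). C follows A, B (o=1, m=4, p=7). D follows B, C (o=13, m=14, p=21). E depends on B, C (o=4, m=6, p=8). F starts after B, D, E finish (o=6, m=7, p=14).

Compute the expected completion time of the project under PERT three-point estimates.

te_A = (2 + 4·4 + 6)/6 = 24/6 = 4
te_B = (2 + 4·3 + 4)/6 = 18/6 = 3
te_C = (1 + 4·4 + 7)/6 = 24/6 = 4
te_D = (13 + 4·14 + 21)/6 = 90/6 = 15
te_E = (4 + 4·6 + 8)/6 = 36/6 = 6
te_F = (6 + 4·7 + 14)/6 = 48/6 = 8

Forward pass:
ES_A = 0; EF_A = 4
ES_B = 0; EF_B = 3
ES_C = max(EF_A=4, EF_B=3) = 4; EF_C = 4+4 = 8
ES_D = max(EF_B=3, EF_C=8) = 8; EF_D = 8+15 = 23
ES_E = max(EF_B=3, EF_C=8) = 8; EF_E = 8+6 = 14
ES_F = max(EF_B=3, EF_D=23, EF_E=14) = 23; EF_F = 23+8 = 31
Expected project duration μ = 31 hours. Critical path: A → C → D → F.

31 hours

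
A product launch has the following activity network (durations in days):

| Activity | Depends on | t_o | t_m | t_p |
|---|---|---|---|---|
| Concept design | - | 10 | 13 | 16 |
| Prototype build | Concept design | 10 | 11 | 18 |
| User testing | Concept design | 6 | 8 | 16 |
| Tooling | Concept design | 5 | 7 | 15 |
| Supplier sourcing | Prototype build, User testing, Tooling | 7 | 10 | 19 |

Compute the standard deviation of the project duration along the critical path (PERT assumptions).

te_Concept design = (10 + 4·13 + 16)/6 = 78/6 = 13; σ²_Concept design = ((16−10)/6)² = 1.000
te_Prototype build = (10 + 4·11 + 18)/6 = 72/6 = 12; σ²_Prototype build = ((18−10)/6)² = 1.778
te_User testing = (6 + 4·8 + 16)/6 = 54/6 = 9; σ²_User testing = ((16−6)/6)² = 2.778
te_Tooling = (5 + 4·7 + 15)/6 = 48/6 = 8; σ²_Tooling = ((15−5)/6)² = 2.778
te_Supplier sourcing = (7 + 4·10 + 19)/6 = 66/6 = 11; σ²_Supplier sourcing = ((19−7)/6)² = 4.000

Forward pass:
ES_Concept design = 0; EF_Concept design = 13
ES_Prototype build = 13; EF_Prototype build = 13+12 = 25
ES_User testing = 13; EF_User testing = 13+9 = 22
ES_Tooling = 13; EF_Tooling = 13+8 = 21
ES_Supplier sourcing = max(EF_Prototype build=25, EF_User testing=22, EF_Tooling=21) = 25; EF_Supplier sourcing = 25+11 = 36
Expected project duration μ = 36 days. Critical path: Concept design → Prototype build → Supplier sourcing.

Variance along critical path = 1.000 + 1.778 + 4.000 = 6.778
σ = √6.778 = 2.603 days

2.60 days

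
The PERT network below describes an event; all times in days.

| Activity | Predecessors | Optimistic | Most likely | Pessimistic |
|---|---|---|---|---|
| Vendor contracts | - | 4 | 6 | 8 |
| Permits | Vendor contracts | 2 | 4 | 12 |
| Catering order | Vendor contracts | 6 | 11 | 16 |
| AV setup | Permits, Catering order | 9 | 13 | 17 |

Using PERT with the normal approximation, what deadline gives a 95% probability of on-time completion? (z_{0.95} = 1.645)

33.7 days

te_Vendor contracts = (4 + 4·6 + 8)/6 = 36/6 = 6; σ²_Vendor contracts = ((8−4)/6)² = 0.444
te_Permits = (2 + 4·4 + 12)/6 = 30/6 = 5; σ²_Permits = ((12−2)/6)² = 2.778
te_Catering order = (6 + 4·11 + 16)/6 = 66/6 = 11; σ²_Catering order = ((16−6)/6)² = 2.778
te_AV setup = (9 + 4·13 + 17)/6 = 78/6 = 13; σ²_AV setup = ((17−9)/6)² = 1.778

Forward pass:
ES_Vendor contracts = 0; EF_Vendor contracts = 6
ES_Permits = 6; EF_Permits = 6+5 = 11
ES_Catering order = 6; EF_Catering order = 6+11 = 17
ES_AV setup = max(EF_Permits=11, EF_Catering order=17) = 17; EF_AV setup = 17+13 = 30
Expected project duration μ = 30 days. Critical path: Vendor contracts → Catering order → AV setup.

Variance along critical path = 0.444 + 2.778 + 1.778 = 5.000; σ = 2.236 days.
D = μ + z·σ = 30 + 1.645·2.236 = 33.7 days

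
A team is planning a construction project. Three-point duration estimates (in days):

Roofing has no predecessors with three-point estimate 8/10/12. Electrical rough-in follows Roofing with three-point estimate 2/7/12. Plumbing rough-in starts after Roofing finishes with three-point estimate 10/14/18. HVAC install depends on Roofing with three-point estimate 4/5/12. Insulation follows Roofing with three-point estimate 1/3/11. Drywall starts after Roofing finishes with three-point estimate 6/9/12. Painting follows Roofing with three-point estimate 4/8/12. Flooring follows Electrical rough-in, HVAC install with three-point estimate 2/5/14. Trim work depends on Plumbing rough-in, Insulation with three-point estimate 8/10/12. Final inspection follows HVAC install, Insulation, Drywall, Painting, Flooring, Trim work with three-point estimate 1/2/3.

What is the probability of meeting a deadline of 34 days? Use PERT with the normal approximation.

0.115

te_Roofing = (8 + 4·10 + 12)/6 = 60/6 = 10; σ²_Roofing = ((12−8)/6)² = 0.444
te_Electrical rough-in = (2 + 4·7 + 12)/6 = 42/6 = 7; σ²_Electrical rough-in = ((12−2)/6)² = 2.778
te_Plumbing rough-in = (10 + 4·14 + 18)/6 = 84/6 = 14; σ²_Plumbing rough-in = ((18−10)/6)² = 1.778
te_HVAC install = (4 + 4·5 + 12)/6 = 36/6 = 6; σ²_HVAC install = ((12−4)/6)² = 1.778
te_Insulation = (1 + 4·3 + 11)/6 = 24/6 = 4; σ²_Insulation = ((11−1)/6)² = 2.778
te_Drywall = (6 + 4·9 + 12)/6 = 54/6 = 9; σ²_Drywall = ((12−6)/6)² = 1.000
te_Painting = (4 + 4·8 + 12)/6 = 48/6 = 8; σ²_Painting = ((12−4)/6)² = 1.778
te_Flooring = (2 + 4·5 + 14)/6 = 36/6 = 6; σ²_Flooring = ((14−2)/6)² = 4.000
te_Trim work = (8 + 4·10 + 12)/6 = 60/6 = 10; σ²_Trim work = ((12−8)/6)² = 0.444
te_Final inspection = (1 + 4·2 + 3)/6 = 12/6 = 2; σ²_Final inspection = ((3−1)/6)² = 0.111

Forward pass:
ES_Roofing = 0; EF_Roofing = 10
ES_Electrical rough-in = 10; EF_Electrical rough-in = 10+7 = 17
ES_Plumbing rough-in = 10; EF_Plumbing rough-in = 10+14 = 24
ES_HVAC install = 10; EF_HVAC install = 10+6 = 16
ES_Insulation = 10; EF_Insulation = 10+4 = 14
ES_Drywall = 10; EF_Drywall = 10+9 = 19
ES_Painting = 10; EF_Painting = 10+8 = 18
ES_Flooring = max(EF_Electrical rough-in=17, EF_HVAC install=16) = 17; EF_Flooring = 17+6 = 23
ES_Trim work = max(EF_Plumbing rough-in=24, EF_Insulation=14) = 24; EF_Trim work = 24+10 = 34
ES_Final inspection = max(EF_HVAC install=16, EF_Insulation=14, EF_Drywall=19, EF_Painting=18, EF_Flooring=23, EF_Trim work=34) = 34; EF_Final inspection = 34+2 = 36
Expected project duration μ = 36 days. Critical path: Roofing → Plumbing rough-in → Trim work → Final inspection.

Variance along critical path = 0.444 + 1.778 + 0.444 + 0.111 = 2.778; σ = √2.778 = 1.667 days.
Z = (34 − 36) / 1.667 = -1.200
P(T ≤ 34) = Φ(-1.200) ≈ 0.115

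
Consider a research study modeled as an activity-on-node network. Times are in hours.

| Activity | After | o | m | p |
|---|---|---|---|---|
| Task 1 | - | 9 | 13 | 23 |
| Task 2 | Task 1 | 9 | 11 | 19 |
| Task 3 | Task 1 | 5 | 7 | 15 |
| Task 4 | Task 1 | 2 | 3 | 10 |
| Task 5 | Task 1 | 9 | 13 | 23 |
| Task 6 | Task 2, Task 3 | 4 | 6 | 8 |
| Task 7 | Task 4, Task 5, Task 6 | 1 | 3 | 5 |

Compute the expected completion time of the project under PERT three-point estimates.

35 hours

te_Task 1 = (9 + 4·13 + 23)/6 = 84/6 = 14
te_Task 2 = (9 + 4·11 + 19)/6 = 72/6 = 12
te_Task 3 = (5 + 4·7 + 15)/6 = 48/6 = 8
te_Task 4 = (2 + 4·3 + 10)/6 = 24/6 = 4
te_Task 5 = (9 + 4·13 + 23)/6 = 84/6 = 14
te_Task 6 = (4 + 4·6 + 8)/6 = 36/6 = 6
te_Task 7 = (1 + 4·3 + 5)/6 = 18/6 = 3

Forward pass:
ES_Task 1 = 0; EF_Task 1 = 14
ES_Task 2 = 14; EF_Task 2 = 14+12 = 26
ES_Task 3 = 14; EF_Task 3 = 14+8 = 22
ES_Task 4 = 14; EF_Task 4 = 14+4 = 18
ES_Task 5 = 14; EF_Task 5 = 14+14 = 28
ES_Task 6 = max(EF_Task 2=26, EF_Task 3=22) = 26; EF_Task 6 = 26+6 = 32
ES_Task 7 = max(EF_Task 4=18, EF_Task 5=28, EF_Task 6=32) = 32; EF_Task 7 = 32+3 = 35
Expected project duration μ = 35 hours. Critical path: Task 1 → Task 2 → Task 6 → Task 7.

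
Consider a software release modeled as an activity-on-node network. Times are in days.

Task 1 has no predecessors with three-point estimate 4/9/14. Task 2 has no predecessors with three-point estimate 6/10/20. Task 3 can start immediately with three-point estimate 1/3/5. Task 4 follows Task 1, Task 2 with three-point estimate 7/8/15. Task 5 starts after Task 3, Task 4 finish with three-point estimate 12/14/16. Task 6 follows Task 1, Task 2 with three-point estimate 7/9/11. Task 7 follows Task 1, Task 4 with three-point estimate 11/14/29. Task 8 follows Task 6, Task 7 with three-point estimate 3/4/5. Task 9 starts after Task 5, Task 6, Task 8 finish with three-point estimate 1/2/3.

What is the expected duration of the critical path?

te_Task 1 = (4 + 4·9 + 14)/6 = 54/6 = 9
te_Task 2 = (6 + 4·10 + 20)/6 = 66/6 = 11
te_Task 3 = (1 + 4·3 + 5)/6 = 18/6 = 3
te_Task 4 = (7 + 4·8 + 15)/6 = 54/6 = 9
te_Task 5 = (12 + 4·14 + 16)/6 = 84/6 = 14
te_Task 6 = (7 + 4·9 + 11)/6 = 54/6 = 9
te_Task 7 = (11 + 4·14 + 29)/6 = 96/6 = 16
te_Task 8 = (3 + 4·4 + 5)/6 = 24/6 = 4
te_Task 9 = (1 + 4·2 + 3)/6 = 12/6 = 2

Forward pass:
ES_Task 1 = 0; EF_Task 1 = 9
ES_Task 2 = 0; EF_Task 2 = 11
ES_Task 3 = 0; EF_Task 3 = 3
ES_Task 4 = max(EF_Task 1=9, EF_Task 2=11) = 11; EF_Task 4 = 11+9 = 20
ES_Task 5 = max(EF_Task 3=3, EF_Task 4=20) = 20; EF_Task 5 = 20+14 = 34
ES_Task 6 = max(EF_Task 1=9, EF_Task 2=11) = 11; EF_Task 6 = 11+9 = 20
ES_Task 7 = max(EF_Task 1=9, EF_Task 4=20) = 20; EF_Task 7 = 20+16 = 36
ES_Task 8 = max(EF_Task 6=20, EF_Task 7=36) = 36; EF_Task 8 = 36+4 = 40
ES_Task 9 = max(EF_Task 5=34, EF_Task 6=20, EF_Task 8=40) = 40; EF_Task 9 = 40+2 = 42
Expected project duration μ = 42 days. Critical path: Task 2 → Task 4 → Task 7 → Task 8 → Task 9.

42 days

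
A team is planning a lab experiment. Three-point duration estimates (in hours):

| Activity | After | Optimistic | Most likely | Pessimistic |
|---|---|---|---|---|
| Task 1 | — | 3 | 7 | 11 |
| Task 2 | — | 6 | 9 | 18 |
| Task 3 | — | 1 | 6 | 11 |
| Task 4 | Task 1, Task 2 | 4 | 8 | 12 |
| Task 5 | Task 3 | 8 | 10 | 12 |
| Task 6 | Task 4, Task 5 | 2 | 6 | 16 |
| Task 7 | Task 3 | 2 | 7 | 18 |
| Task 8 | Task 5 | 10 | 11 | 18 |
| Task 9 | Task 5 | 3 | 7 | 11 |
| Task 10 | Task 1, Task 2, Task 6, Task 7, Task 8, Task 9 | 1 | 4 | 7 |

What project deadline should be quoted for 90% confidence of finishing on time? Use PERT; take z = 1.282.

te_Task 1 = (3 + 4·7 + 11)/6 = 42/6 = 7; σ²_Task 1 = ((11−3)/6)² = 1.778
te_Task 2 = (6 + 4·9 + 18)/6 = 60/6 = 10; σ²_Task 2 = ((18−6)/6)² = 4.000
te_Task 3 = (1 + 4·6 + 11)/6 = 36/6 = 6; σ²_Task 3 = ((11−1)/6)² = 2.778
te_Task 4 = (4 + 4·8 + 12)/6 = 48/6 = 8; σ²_Task 4 = ((12−4)/6)² = 1.778
te_Task 5 = (8 + 4·10 + 12)/6 = 60/6 = 10; σ²_Task 5 = ((12−8)/6)² = 0.444
te_Task 6 = (2 + 4·6 + 16)/6 = 42/6 = 7; σ²_Task 6 = ((16−2)/6)² = 5.444
te_Task 7 = (2 + 4·7 + 18)/6 = 48/6 = 8; σ²_Task 7 = ((18−2)/6)² = 7.111
te_Task 8 = (10 + 4·11 + 18)/6 = 72/6 = 12; σ²_Task 8 = ((18−10)/6)² = 1.778
te_Task 9 = (3 + 4·7 + 11)/6 = 42/6 = 7; σ²_Task 9 = ((11−3)/6)² = 1.778
te_Task 10 = (1 + 4·4 + 7)/6 = 24/6 = 4; σ²_Task 10 = ((7−1)/6)² = 1.000

Forward pass:
ES_Task 1 = 0; EF_Task 1 = 7
ES_Task 2 = 0; EF_Task 2 = 10
ES_Task 3 = 0; EF_Task 3 = 6
ES_Task 4 = max(EF_Task 1=7, EF_Task 2=10) = 10; EF_Task 4 = 10+8 = 18
ES_Task 5 = 6; EF_Task 5 = 6+10 = 16
ES_Task 6 = max(EF_Task 4=18, EF_Task 5=16) = 18; EF_Task 6 = 18+7 = 25
ES_Task 7 = 6; EF_Task 7 = 6+8 = 14
ES_Task 8 = 16; EF_Task 8 = 16+12 = 28
ES_Task 9 = 16; EF_Task 9 = 16+7 = 23
ES_Task 10 = max(EF_Task 1=7, EF_Task 2=10, EF_Task 6=25, EF_Task 7=14, EF_Task 8=28, EF_Task 9=23) = 28; EF_Task 10 = 28+4 = 32
Expected project duration μ = 32 hours. Critical path: Task 3 → Task 5 → Task 8 → Task 10.

Variance along critical path = 2.778 + 0.444 + 1.778 + 1.000 = 6.000; σ = 2.449 hours.
D = μ + z·σ = 32 + 1.282·2.449 = 35.1 hours

35.1 hours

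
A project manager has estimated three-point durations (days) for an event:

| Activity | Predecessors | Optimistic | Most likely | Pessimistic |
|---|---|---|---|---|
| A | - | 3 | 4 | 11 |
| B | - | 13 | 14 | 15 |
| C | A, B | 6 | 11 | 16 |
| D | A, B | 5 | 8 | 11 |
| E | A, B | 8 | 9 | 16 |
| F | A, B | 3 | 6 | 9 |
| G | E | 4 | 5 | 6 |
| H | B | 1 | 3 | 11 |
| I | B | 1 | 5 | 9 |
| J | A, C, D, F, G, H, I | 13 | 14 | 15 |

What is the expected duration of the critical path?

te_A = (3 + 4·4 + 11)/6 = 30/6 = 5
te_B = (13 + 4·14 + 15)/6 = 84/6 = 14
te_C = (6 + 4·11 + 16)/6 = 66/6 = 11
te_D = (5 + 4·8 + 11)/6 = 48/6 = 8
te_E = (8 + 4·9 + 16)/6 = 60/6 = 10
te_F = (3 + 4·6 + 9)/6 = 36/6 = 6
te_G = (4 + 4·5 + 6)/6 = 30/6 = 5
te_H = (1 + 4·3 + 11)/6 = 24/6 = 4
te_I = (1 + 4·5 + 9)/6 = 30/6 = 5
te_J = (13 + 4·14 + 15)/6 = 84/6 = 14

Forward pass:
ES_A = 0; EF_A = 5
ES_B = 0; EF_B = 14
ES_C = max(EF_A=5, EF_B=14) = 14; EF_C = 14+11 = 25
ES_D = max(EF_A=5, EF_B=14) = 14; EF_D = 14+8 = 22
ES_E = max(EF_A=5, EF_B=14) = 14; EF_E = 14+10 = 24
ES_F = max(EF_A=5, EF_B=14) = 14; EF_F = 14+6 = 20
ES_G = 24; EF_G = 24+5 = 29
ES_H = 14; EF_H = 14+4 = 18
ES_I = 14; EF_I = 14+5 = 19
ES_J = max(EF_A=5, EF_C=25, EF_D=22, EF_F=20, EF_G=29, EF_H=18, EF_I=19) = 29; EF_J = 29+14 = 43
Expected project duration μ = 43 days. Critical path: B → E → G → J.

43 days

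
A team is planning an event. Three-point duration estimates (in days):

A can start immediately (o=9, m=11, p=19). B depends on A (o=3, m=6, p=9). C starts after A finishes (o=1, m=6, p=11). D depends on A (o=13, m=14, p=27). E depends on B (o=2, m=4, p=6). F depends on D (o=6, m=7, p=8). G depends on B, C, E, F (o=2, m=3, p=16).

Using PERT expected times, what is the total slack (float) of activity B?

te_A = (9 + 4·11 + 19)/6 = 72/6 = 12
te_B = (3 + 4·6 + 9)/6 = 36/6 = 6
te_C = (1 + 4·6 + 11)/6 = 36/6 = 6
te_D = (13 + 4·14 + 27)/6 = 96/6 = 16
te_E = (2 + 4·4 + 6)/6 = 24/6 = 4
te_F = (6 + 4·7 + 8)/6 = 42/6 = 7
te_G = (2 + 4·3 + 16)/6 = 30/6 = 5

Forward pass:
ES_A = 0; EF_A = 12
ES_B = 12; EF_B = 12+6 = 18
ES_C = 12; EF_C = 12+6 = 18
ES_D = 12; EF_D = 12+16 = 28
ES_E = 18; EF_E = 18+4 = 22
ES_F = 28; EF_F = 28+7 = 35
ES_G = max(EF_B=18, EF_C=18, EF_E=22, EF_F=35) = 35; EF_G = 35+5 = 40
Expected project duration μ = 40 days. Critical path: A → D → F → G.

Backward pass:
LF_G = 40; LS_G = 40−5 = 35
LF_F = LS_G = 35; LS_F = 35−7 = 28
LF_E = LS_G = 35; LS_E = 35−4 = 31
LF_D = LS_F = 28; LS_D = 28−16 = 12
LF_C = LS_G = 35; LS_C = 35−6 = 29
LF_B = min(LS_E=31, LS_G=35) = 31; LS_B = 31−6 = 25
LF_A = min(LS_B=25, LS_C=29, LS_D=12) = 12; LS_A = 12−12 = 0
Slack_B = LS_B − ES_B = 25 − 12 = 13

13 days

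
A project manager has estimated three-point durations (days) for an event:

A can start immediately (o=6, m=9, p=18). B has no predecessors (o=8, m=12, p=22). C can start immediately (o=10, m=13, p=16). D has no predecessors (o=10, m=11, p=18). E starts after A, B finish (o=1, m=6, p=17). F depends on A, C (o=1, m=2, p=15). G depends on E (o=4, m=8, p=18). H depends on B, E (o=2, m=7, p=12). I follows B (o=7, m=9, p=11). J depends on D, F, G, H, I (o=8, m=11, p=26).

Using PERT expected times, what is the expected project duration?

42 days

te_A = (6 + 4·9 + 18)/6 = 60/6 = 10
te_B = (8 + 4·12 + 22)/6 = 78/6 = 13
te_C = (10 + 4·13 + 16)/6 = 78/6 = 13
te_D = (10 + 4·11 + 18)/6 = 72/6 = 12
te_E = (1 + 4·6 + 17)/6 = 42/6 = 7
te_F = (1 + 4·2 + 15)/6 = 24/6 = 4
te_G = (4 + 4·8 + 18)/6 = 54/6 = 9
te_H = (2 + 4·7 + 12)/6 = 42/6 = 7
te_I = (7 + 4·9 + 11)/6 = 54/6 = 9
te_J = (8 + 4·11 + 26)/6 = 78/6 = 13

Forward pass:
ES_A = 0; EF_A = 10
ES_B = 0; EF_B = 13
ES_C = 0; EF_C = 13
ES_D = 0; EF_D = 12
ES_E = max(EF_A=10, EF_B=13) = 13; EF_E = 13+7 = 20
ES_F = max(EF_A=10, EF_C=13) = 13; EF_F = 13+4 = 17
ES_G = 20; EF_G = 20+9 = 29
ES_H = max(EF_B=13, EF_E=20) = 20; EF_H = 20+7 = 27
ES_I = 13; EF_I = 13+9 = 22
ES_J = max(EF_D=12, EF_F=17, EF_G=29, EF_H=27, EF_I=22) = 29; EF_J = 29+13 = 42
Expected project duration μ = 42 days. Critical path: B → E → G → J.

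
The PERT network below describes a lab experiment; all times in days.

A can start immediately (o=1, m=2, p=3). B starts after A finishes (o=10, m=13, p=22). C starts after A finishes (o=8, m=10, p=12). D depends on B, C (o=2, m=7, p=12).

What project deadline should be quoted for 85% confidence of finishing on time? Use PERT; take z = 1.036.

te_A = (1 + 4·2 + 3)/6 = 12/6 = 2; σ²_A = ((3−1)/6)² = 0.111
te_B = (10 + 4·13 + 22)/6 = 84/6 = 14; σ²_B = ((22−10)/6)² = 4.000
te_C = (8 + 4·10 + 12)/6 = 60/6 = 10; σ²_C = ((12−8)/6)² = 0.444
te_D = (2 + 4·7 + 12)/6 = 42/6 = 7; σ²_D = ((12−2)/6)² = 2.778

Forward pass:
ES_A = 0; EF_A = 2
ES_B = 2; EF_B = 2+14 = 16
ES_C = 2; EF_C = 2+10 = 12
ES_D = max(EF_B=16, EF_C=12) = 16; EF_D = 16+7 = 23
Expected project duration μ = 23 days. Critical path: A → B → D.

Variance along critical path = 0.111 + 4.000 + 2.778 = 6.889; σ = 2.625 days.
D = μ + z·σ = 23 + 1.036·2.625 = 25.7 days

25.7 days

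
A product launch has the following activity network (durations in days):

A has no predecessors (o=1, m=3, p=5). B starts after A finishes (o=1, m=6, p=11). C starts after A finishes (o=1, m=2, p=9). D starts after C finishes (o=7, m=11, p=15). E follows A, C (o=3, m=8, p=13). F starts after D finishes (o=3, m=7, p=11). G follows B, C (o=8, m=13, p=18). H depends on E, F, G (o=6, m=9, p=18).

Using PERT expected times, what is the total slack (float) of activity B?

2 days

te_A = (1 + 4·3 + 5)/6 = 18/6 = 3
te_B = (1 + 4·6 + 11)/6 = 36/6 = 6
te_C = (1 + 4·2 + 9)/6 = 18/6 = 3
te_D = (7 + 4·11 + 15)/6 = 66/6 = 11
te_E = (3 + 4·8 + 13)/6 = 48/6 = 8
te_F = (3 + 4·7 + 11)/6 = 42/6 = 7
te_G = (8 + 4·13 + 18)/6 = 78/6 = 13
te_H = (6 + 4·9 + 18)/6 = 60/6 = 10

Forward pass:
ES_A = 0; EF_A = 3
ES_B = 3; EF_B = 3+6 = 9
ES_C = 3; EF_C = 3+3 = 6
ES_D = 6; EF_D = 6+11 = 17
ES_E = max(EF_A=3, EF_C=6) = 6; EF_E = 6+8 = 14
ES_F = 17; EF_F = 17+7 = 24
ES_G = max(EF_B=9, EF_C=6) = 9; EF_G = 9+13 = 22
ES_H = max(EF_E=14, EF_F=24, EF_G=22) = 24; EF_H = 24+10 = 34
Expected project duration μ = 34 days. Critical path: A → C → D → F → H.

Backward pass:
LF_H = 34; LS_H = 34−10 = 24
LF_G = LS_H = 24; LS_G = 24−13 = 11
LF_F = LS_H = 24; LS_F = 24−7 = 17
LF_E = LS_H = 24; LS_E = 24−8 = 16
LF_D = LS_F = 17; LS_D = 17−11 = 6
LF_C = min(LS_D=6, LS_E=16, LS_G=11) = 6; LS_C = 6−3 = 3
LF_B = LS_G = 11; LS_B = 11−6 = 5
LF_A = min(LS_B=5, LS_C=3, LS_E=16) = 3; LS_A = 3−3 = 0
Slack_B = LS_B − ES_B = 5 − 3 = 2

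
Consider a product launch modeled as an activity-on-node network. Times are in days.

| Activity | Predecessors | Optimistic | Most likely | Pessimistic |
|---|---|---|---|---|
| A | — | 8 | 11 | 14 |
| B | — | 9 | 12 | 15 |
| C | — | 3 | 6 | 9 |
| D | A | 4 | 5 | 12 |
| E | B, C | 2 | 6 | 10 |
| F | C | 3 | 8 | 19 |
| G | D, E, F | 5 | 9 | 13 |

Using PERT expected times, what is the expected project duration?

27 days

te_A = (8 + 4·11 + 14)/6 = 66/6 = 11
te_B = (9 + 4·12 + 15)/6 = 72/6 = 12
te_C = (3 + 4·6 + 9)/6 = 36/6 = 6
te_D = (4 + 4·5 + 12)/6 = 36/6 = 6
te_E = (2 + 4·6 + 10)/6 = 36/6 = 6
te_F = (3 + 4·8 + 19)/6 = 54/6 = 9
te_G = (5 + 4·9 + 13)/6 = 54/6 = 9

Forward pass:
ES_A = 0; EF_A = 11
ES_B = 0; EF_B = 12
ES_C = 0; EF_C = 6
ES_D = 11; EF_D = 11+6 = 17
ES_E = max(EF_B=12, EF_C=6) = 12; EF_E = 12+6 = 18
ES_F = 6; EF_F = 6+9 = 15
ES_G = max(EF_D=17, EF_E=18, EF_F=15) = 18; EF_G = 18+9 = 27
Expected project duration μ = 27 days. Critical path: B → E → G.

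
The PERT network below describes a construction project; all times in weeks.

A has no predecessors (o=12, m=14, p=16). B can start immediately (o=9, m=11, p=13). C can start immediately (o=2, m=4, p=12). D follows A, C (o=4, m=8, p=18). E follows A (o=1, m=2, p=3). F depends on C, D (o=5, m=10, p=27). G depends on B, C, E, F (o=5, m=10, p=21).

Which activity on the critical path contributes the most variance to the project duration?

F

te_A = (12 + 4·14 + 16)/6 = 84/6 = 14; σ²_A = ((16−12)/6)² = 0.444
te_B = (9 + 4·11 + 13)/6 = 66/6 = 11; σ²_B = ((13−9)/6)² = 0.444
te_C = (2 + 4·4 + 12)/6 = 30/6 = 5; σ²_C = ((12−2)/6)² = 2.778
te_D = (4 + 4·8 + 18)/6 = 54/6 = 9; σ²_D = ((18−4)/6)² = 5.444
te_E = (1 + 4·2 + 3)/6 = 12/6 = 2; σ²_E = ((3−1)/6)² = 0.111
te_F = (5 + 4·10 + 27)/6 = 72/6 = 12; σ²_F = ((27−5)/6)² = 13.444
te_G = (5 + 4·10 + 21)/6 = 66/6 = 11; σ²_G = ((21−5)/6)² = 7.111

Forward pass:
ES_A = 0; EF_A = 14
ES_B = 0; EF_B = 11
ES_C = 0; EF_C = 5
ES_D = max(EF_A=14, EF_C=5) = 14; EF_D = 14+9 = 23
ES_E = 14; EF_E = 14+2 = 16
ES_F = max(EF_C=5, EF_D=23) = 23; EF_F = 23+12 = 35
ES_G = max(EF_B=11, EF_C=5, EF_E=16, EF_F=35) = 35; EF_G = 35+11 = 46
Expected project duration μ = 46 weeks. Critical path: A → D → F → G.

Variances on critical path: σ²_A=0.444, σ²_D=5.444, σ²_F=13.444, σ²_G=7.111.
Largest is σ²_F = 13.444.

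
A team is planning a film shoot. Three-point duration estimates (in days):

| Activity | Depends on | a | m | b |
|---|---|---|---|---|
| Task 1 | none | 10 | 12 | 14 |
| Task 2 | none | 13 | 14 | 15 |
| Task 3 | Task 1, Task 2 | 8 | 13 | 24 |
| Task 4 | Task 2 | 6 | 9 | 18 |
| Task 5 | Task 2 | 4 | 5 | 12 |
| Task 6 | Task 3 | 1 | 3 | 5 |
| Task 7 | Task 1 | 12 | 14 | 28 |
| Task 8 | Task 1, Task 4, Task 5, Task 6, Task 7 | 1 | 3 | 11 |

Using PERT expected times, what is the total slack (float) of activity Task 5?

11 days

te_Task 1 = (10 + 4·12 + 14)/6 = 72/6 = 12
te_Task 2 = (13 + 4·14 + 15)/6 = 84/6 = 14
te_Task 3 = (8 + 4·13 + 24)/6 = 84/6 = 14
te_Task 4 = (6 + 4·9 + 18)/6 = 60/6 = 10
te_Task 5 = (4 + 4·5 + 12)/6 = 36/6 = 6
te_Task 6 = (1 + 4·3 + 5)/6 = 18/6 = 3
te_Task 7 = (12 + 4·14 + 28)/6 = 96/6 = 16
te_Task 8 = (1 + 4·3 + 11)/6 = 24/6 = 4

Forward pass:
ES_Task 1 = 0; EF_Task 1 = 12
ES_Task 2 = 0; EF_Task 2 = 14
ES_Task 3 = max(EF_Task 1=12, EF_Task 2=14) = 14; EF_Task 3 = 14+14 = 28
ES_Task 4 = 14; EF_Task 4 = 14+10 = 24
ES_Task 5 = 14; EF_Task 5 = 14+6 = 20
ES_Task 6 = 28; EF_Task 6 = 28+3 = 31
ES_Task 7 = 12; EF_Task 7 = 12+16 = 28
ES_Task 8 = max(EF_Task 1=12, EF_Task 4=24, EF_Task 5=20, EF_Task 6=31, EF_Task 7=28) = 31; EF_Task 8 = 31+4 = 35
Expected project duration μ = 35 days. Critical path: Task 2 → Task 3 → Task 6 → Task 8.

Backward pass:
LF_Task 8 = 35; LS_Task 8 = 35−4 = 31
LF_Task 7 = LS_Task 8 = 31; LS_Task 7 = 31−16 = 15
LF_Task 6 = LS_Task 8 = 31; LS_Task 6 = 31−3 = 28
LF_Task 5 = LS_Task 8 = 31; LS_Task 5 = 31−6 = 25
LF_Task 4 = LS_Task 8 = 31; LS_Task 4 = 31−10 = 21
LF_Task 3 = LS_Task 6 = 28; LS_Task 3 = 28−14 = 14
LF_Task 2 = min(LS_Task 3=14, LS_Task 4=21, LS_Task 5=25) = 14; LS_Task 2 = 14−14 = 0
LF_Task 1 = min(LS_Task 3=14, LS_Task 7=15, LS_Task 8=31) = 14; LS_Task 1 = 14−12 = 2
Slack_Task 5 = LS_Task 5 − ES_Task 5 = 25 − 14 = 11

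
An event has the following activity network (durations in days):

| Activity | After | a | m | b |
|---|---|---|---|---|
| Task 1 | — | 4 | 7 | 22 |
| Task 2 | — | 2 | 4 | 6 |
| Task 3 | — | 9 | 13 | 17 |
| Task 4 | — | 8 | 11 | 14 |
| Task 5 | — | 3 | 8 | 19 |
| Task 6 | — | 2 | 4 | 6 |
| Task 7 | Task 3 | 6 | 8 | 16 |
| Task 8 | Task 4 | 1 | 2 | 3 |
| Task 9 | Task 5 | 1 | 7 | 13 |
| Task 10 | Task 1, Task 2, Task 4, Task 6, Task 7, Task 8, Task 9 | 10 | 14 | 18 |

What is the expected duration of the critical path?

te_Task 1 = (4 + 4·7 + 22)/6 = 54/6 = 9
te_Task 2 = (2 + 4·4 + 6)/6 = 24/6 = 4
te_Task 3 = (9 + 4·13 + 17)/6 = 78/6 = 13
te_Task 4 = (8 + 4·11 + 14)/6 = 66/6 = 11
te_Task 5 = (3 + 4·8 + 19)/6 = 54/6 = 9
te_Task 6 = (2 + 4·4 + 6)/6 = 24/6 = 4
te_Task 7 = (6 + 4·8 + 16)/6 = 54/6 = 9
te_Task 8 = (1 + 4·2 + 3)/6 = 12/6 = 2
te_Task 9 = (1 + 4·7 + 13)/6 = 42/6 = 7
te_Task 10 = (10 + 4·14 + 18)/6 = 84/6 = 14

Forward pass:
ES_Task 1 = 0; EF_Task 1 = 9
ES_Task 2 = 0; EF_Task 2 = 4
ES_Task 3 = 0; EF_Task 3 = 13
ES_Task 4 = 0; EF_Task 4 = 11
ES_Task 5 = 0; EF_Task 5 = 9
ES_Task 6 = 0; EF_Task 6 = 4
ES_Task 7 = 13; EF_Task 7 = 13+9 = 22
ES_Task 8 = 11; EF_Task 8 = 11+2 = 13
ES_Task 9 = 9; EF_Task 9 = 9+7 = 16
ES_Task 10 = max(EF_Task 1=9, EF_Task 2=4, EF_Task 4=11, EF_Task 6=4, EF_Task 7=22, EF_Task 8=13, EF_Task 9=16) = 22; EF_Task 10 = 22+14 = 36
Expected project duration μ = 36 days. Critical path: Task 3 → Task 7 → Task 10.

36 days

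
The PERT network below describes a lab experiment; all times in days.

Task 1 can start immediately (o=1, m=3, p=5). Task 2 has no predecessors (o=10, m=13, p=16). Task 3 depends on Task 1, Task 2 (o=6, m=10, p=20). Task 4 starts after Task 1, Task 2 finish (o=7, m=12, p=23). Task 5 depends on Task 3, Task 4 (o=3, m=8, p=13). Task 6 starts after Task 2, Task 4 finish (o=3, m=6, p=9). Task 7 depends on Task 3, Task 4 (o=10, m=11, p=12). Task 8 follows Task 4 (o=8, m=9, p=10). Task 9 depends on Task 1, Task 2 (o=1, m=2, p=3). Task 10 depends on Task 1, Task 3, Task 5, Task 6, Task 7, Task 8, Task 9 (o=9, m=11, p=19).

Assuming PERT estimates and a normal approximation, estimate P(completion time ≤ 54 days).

te_Task 1 = (1 + 4·3 + 5)/6 = 18/6 = 3; σ²_Task 1 = ((5−1)/6)² = 0.444
te_Task 2 = (10 + 4·13 + 16)/6 = 78/6 = 13; σ²_Task 2 = ((16−10)/6)² = 1.000
te_Task 3 = (6 + 4·10 + 20)/6 = 66/6 = 11; σ²_Task 3 = ((20−6)/6)² = 5.444
te_Task 4 = (7 + 4·12 + 23)/6 = 78/6 = 13; σ²_Task 4 = ((23−7)/6)² = 7.111
te_Task 5 = (3 + 4·8 + 13)/6 = 48/6 = 8; σ²_Task 5 = ((13−3)/6)² = 2.778
te_Task 6 = (3 + 4·6 + 9)/6 = 36/6 = 6; σ²_Task 6 = ((9−3)/6)² = 1.000
te_Task 7 = (10 + 4·11 + 12)/6 = 66/6 = 11; σ²_Task 7 = ((12−10)/6)² = 0.111
te_Task 8 = (8 + 4·9 + 10)/6 = 54/6 = 9; σ²_Task 8 = ((10−8)/6)² = 0.111
te_Task 9 = (1 + 4·2 + 3)/6 = 12/6 = 2; σ²_Task 9 = ((3−1)/6)² = 0.111
te_Task 10 = (9 + 4·11 + 19)/6 = 72/6 = 12; σ²_Task 10 = ((19−9)/6)² = 2.778

Forward pass:
ES_Task 1 = 0; EF_Task 1 = 3
ES_Task 2 = 0; EF_Task 2 = 13
ES_Task 3 = max(EF_Task 1=3, EF_Task 2=13) = 13; EF_Task 3 = 13+11 = 24
ES_Task 4 = max(EF_Task 1=3, EF_Task 2=13) = 13; EF_Task 4 = 13+13 = 26
ES_Task 5 = max(EF_Task 3=24, EF_Task 4=26) = 26; EF_Task 5 = 26+8 = 34
ES_Task 6 = max(EF_Task 2=13, EF_Task 4=26) = 26; EF_Task 6 = 26+6 = 32
ES_Task 7 = max(EF_Task 3=24, EF_Task 4=26) = 26; EF_Task 7 = 26+11 = 37
ES_Task 8 = 26; EF_Task 8 = 26+9 = 35
ES_Task 9 = max(EF_Task 1=3, EF_Task 2=13) = 13; EF_Task 9 = 13+2 = 15
ES_Task 10 = max(EF_Task 1=3, EF_Task 3=24, EF_Task 5=34, EF_Task 6=32, EF_Task 7=37, EF_Task 8=35, EF_Task 9=15) = 37; EF_Task 10 = 37+12 = 49
Expected project duration μ = 49 days. Critical path: Task 2 → Task 4 → Task 7 → Task 10.

Variance along critical path = 1.000 + 7.111 + 0.111 + 2.778 = 11.000; σ = √11.000 = 3.317 days.
Z = (54 − 49) / 3.317 = 1.508
P(T ≤ 54) = Φ(1.508) ≈ 0.934

0.934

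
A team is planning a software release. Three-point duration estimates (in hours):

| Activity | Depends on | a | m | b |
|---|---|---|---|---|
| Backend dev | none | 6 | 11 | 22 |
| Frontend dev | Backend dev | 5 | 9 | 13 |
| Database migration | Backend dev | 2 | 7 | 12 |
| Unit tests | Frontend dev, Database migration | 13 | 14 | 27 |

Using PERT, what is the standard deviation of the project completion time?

te_Backend dev = (6 + 4·11 + 22)/6 = 72/6 = 12; σ²_Backend dev = ((22−6)/6)² = 7.111
te_Frontend dev = (5 + 4·9 + 13)/6 = 54/6 = 9; σ²_Frontend dev = ((13−5)/6)² = 1.778
te_Database migration = (2 + 4·7 + 12)/6 = 42/6 = 7; σ²_Database migration = ((12−2)/6)² = 2.778
te_Unit tests = (13 + 4·14 + 27)/6 = 96/6 = 16; σ²_Unit tests = ((27−13)/6)² = 5.444

Forward pass:
ES_Backend dev = 0; EF_Backend dev = 12
ES_Frontend dev = 12; EF_Frontend dev = 12+9 = 21
ES_Database migration = 12; EF_Database migration = 12+7 = 19
ES_Unit tests = max(EF_Frontend dev=21, EF_Database migration=19) = 21; EF_Unit tests = 21+16 = 37
Expected project duration μ = 37 hours. Critical path: Backend dev → Frontend dev → Unit tests.

Variance along critical path = 7.111 + 1.778 + 5.444 = 14.333
σ = √14.333 = 3.786 hours

3.79 hours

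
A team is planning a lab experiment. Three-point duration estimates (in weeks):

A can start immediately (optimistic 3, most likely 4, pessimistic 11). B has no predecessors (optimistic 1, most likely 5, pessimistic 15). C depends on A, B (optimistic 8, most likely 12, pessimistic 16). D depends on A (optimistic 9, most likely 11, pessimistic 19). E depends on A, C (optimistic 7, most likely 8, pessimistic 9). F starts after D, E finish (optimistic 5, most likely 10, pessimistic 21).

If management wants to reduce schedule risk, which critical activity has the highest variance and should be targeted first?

F

te_A = (3 + 4·4 + 11)/6 = 30/6 = 5; σ²_A = ((11−3)/6)² = 1.778
te_B = (1 + 4·5 + 15)/6 = 36/6 = 6; σ²_B = ((15−1)/6)² = 5.444
te_C = (8 + 4·12 + 16)/6 = 72/6 = 12; σ²_C = ((16−8)/6)² = 1.778
te_D = (9 + 4·11 + 19)/6 = 72/6 = 12; σ²_D = ((19−9)/6)² = 2.778
te_E = (7 + 4·8 + 9)/6 = 48/6 = 8; σ²_E = ((9−7)/6)² = 0.111
te_F = (5 + 4·10 + 21)/6 = 66/6 = 11; σ²_F = ((21−5)/6)² = 7.111

Forward pass:
ES_A = 0; EF_A = 5
ES_B = 0; EF_B = 6
ES_C = max(EF_A=5, EF_B=6) = 6; EF_C = 6+12 = 18
ES_D = 5; EF_D = 5+12 = 17
ES_E = max(EF_A=5, EF_C=18) = 18; EF_E = 18+8 = 26
ES_F = max(EF_D=17, EF_E=26) = 26; EF_F = 26+11 = 37
Expected project duration μ = 37 weeks. Critical path: B → C → E → F.

Variances on critical path: σ²_B=5.444, σ²_C=1.778, σ²_E=0.111, σ²_F=7.111.
Largest is σ²_F = 7.111.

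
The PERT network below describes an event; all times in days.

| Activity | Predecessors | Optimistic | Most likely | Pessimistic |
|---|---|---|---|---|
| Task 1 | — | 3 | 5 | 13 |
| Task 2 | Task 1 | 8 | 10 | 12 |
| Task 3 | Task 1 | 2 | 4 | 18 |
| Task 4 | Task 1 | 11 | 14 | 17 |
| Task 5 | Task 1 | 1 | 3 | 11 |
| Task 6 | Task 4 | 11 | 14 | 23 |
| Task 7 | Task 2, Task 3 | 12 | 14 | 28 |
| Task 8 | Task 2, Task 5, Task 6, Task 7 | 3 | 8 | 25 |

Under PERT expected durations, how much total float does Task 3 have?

7 days

te_Task 1 = (3 + 4·5 + 13)/6 = 36/6 = 6
te_Task 2 = (8 + 4·10 + 12)/6 = 60/6 = 10
te_Task 3 = (2 + 4·4 + 18)/6 = 36/6 = 6
te_Task 4 = (11 + 4·14 + 17)/6 = 84/6 = 14
te_Task 5 = (1 + 4·3 + 11)/6 = 24/6 = 4
te_Task 6 = (11 + 4·14 + 23)/6 = 90/6 = 15
te_Task 7 = (12 + 4·14 + 28)/6 = 96/6 = 16
te_Task 8 = (3 + 4·8 + 25)/6 = 60/6 = 10

Forward pass:
ES_Task 1 = 0; EF_Task 1 = 6
ES_Task 2 = 6; EF_Task 2 = 6+10 = 16
ES_Task 3 = 6; EF_Task 3 = 6+6 = 12
ES_Task 4 = 6; EF_Task 4 = 6+14 = 20
ES_Task 5 = 6; EF_Task 5 = 6+4 = 10
ES_Task 6 = 20; EF_Task 6 = 20+15 = 35
ES_Task 7 = max(EF_Task 2=16, EF_Task 3=12) = 16; EF_Task 7 = 16+16 = 32
ES_Task 8 = max(EF_Task 2=16, EF_Task 5=10, EF_Task 6=35, EF_Task 7=32) = 35; EF_Task 8 = 35+10 = 45
Expected project duration μ = 45 days. Critical path: Task 1 → Task 4 → Task 6 → Task 8.

Backward pass:
LF_Task 8 = 45; LS_Task 8 = 45−10 = 35
LF_Task 7 = LS_Task 8 = 35; LS_Task 7 = 35−16 = 19
LF_Task 6 = LS_Task 8 = 35; LS_Task 6 = 35−15 = 20
LF_Task 5 = LS_Task 8 = 35; LS_Task 5 = 35−4 = 31
LF_Task 4 = LS_Task 6 = 20; LS_Task 4 = 20−14 = 6
LF_Task 3 = LS_Task 7 = 19; LS_Task 3 = 19−6 = 13
LF_Task 2 = min(LS_Task 7=19, LS_Task 8=35) = 19; LS_Task 2 = 19−10 = 9
LF_Task 1 = min(LS_Task 2=9, LS_Task 3=13, LS_Task 4=6, LS_Task 5=31) = 6; LS_Task 1 = 6−6 = 0
Slack_Task 3 = LS_Task 3 − ES_Task 3 = 13 − 6 = 7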